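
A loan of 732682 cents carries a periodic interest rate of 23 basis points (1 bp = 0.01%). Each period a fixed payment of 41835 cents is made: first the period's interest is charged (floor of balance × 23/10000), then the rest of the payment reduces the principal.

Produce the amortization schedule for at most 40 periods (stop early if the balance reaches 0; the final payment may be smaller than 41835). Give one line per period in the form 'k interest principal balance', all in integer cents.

1. interest=⌊732682·23/10000⌋=1685; principal=41835-1685=40150; balance=732682-40150=692532
2. interest=⌊692532·23/10000⌋=1592; principal=41835-1592=40243; balance=692532-40243=652289
3. interest=⌊652289·23/10000⌋=1500; principal=41835-1500=40335; balance=652289-40335=611954
4. interest=⌊611954·23/10000⌋=1407; principal=41835-1407=40428; balance=611954-40428=571526
5. interest=⌊571526·23/10000⌋=1314; principal=41835-1314=40521; balance=571526-40521=531005
6. interest=⌊531005·23/10000⌋=1221; principal=41835-1221=40614; balance=531005-40614=490391
7. interest=⌊490391·23/10000⌋=1127; principal=41835-1127=40708; balance=490391-40708=449683
8. interest=⌊449683·23/10000⌋=1034; principal=41835-1034=40801; balance=449683-40801=408882
9. interest=⌊408882·23/10000⌋=940; principal=41835-940=40895; balance=408882-40895=367987
10. interest=⌊367987·23/10000⌋=846; principal=41835-846=40989; balance=367987-40989=326998
11. interest=⌊326998·23/10000⌋=752; principal=41835-752=41083; balance=326998-41083=285915
12. interest=⌊285915·23/10000⌋=657; principal=41835-657=41178; balance=285915-41178=244737
13. interest=⌊244737·23/10000⌋=562; principal=41835-562=41273; balance=244737-41273=203464
14. interest=⌊203464·23/10000⌋=467; principal=41835-467=41368; balance=203464-41368=162096
15. interest=⌊162096·23/10000⌋=372; principal=41835-372=41463; balance=162096-41463=120633
16. interest=⌊120633·23/10000⌋=277; principal=41835-277=41558; balance=120633-41558=79075
17. interest=⌊79075·23/10000⌋=181; principal=41835-181=41654; balance=79075-41654=37421
18. interest=⌊37421·23/10000⌋=86; principal=min(41835-86,37421)=37421; balance=37421-37421=0

1 1685 40150 692532
2 1592 40243 652289
3 1500 40335 611954
4 1407 40428 571526
5 1314 40521 531005
6 1221 40614 490391
7 1127 40708 449683
8 1034 40801 408882
9 940 40895 367987
10 846 40989 326998
11 752 41083 285915
12 657 41178 244737
13 562 41273 203464
14 467 41368 162096
15 372 41463 120633
16 277 41558 79075
17 181 41654 37421
18 86 37421 0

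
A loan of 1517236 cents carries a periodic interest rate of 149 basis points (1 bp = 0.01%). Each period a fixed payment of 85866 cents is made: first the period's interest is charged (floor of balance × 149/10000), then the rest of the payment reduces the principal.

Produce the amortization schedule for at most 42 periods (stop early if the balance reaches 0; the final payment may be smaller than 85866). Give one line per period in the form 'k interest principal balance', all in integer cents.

1 22606 63260 1453976
2 21664 64202 1389774
3 20707 65159 1324615
4 19736 66130 1258485
5 18751 67115 1191370
6 17751 68115 1123255
7 16736 69130 1054125
8 15706 70160 983965
9 14661 71205 912760
10 13600 72266 840494
11 12523 73343 767151
12 11430 74436 692715
13 10321 75545 617170
14 9195 76671 540499
15 8053 77813 462686
16 6894 78972 383714
17 5717 80149 303565
18 4523 81343 222222
19 3311 82555 139667
20 2081 83785 55882
21 832 55882 0

1. interest=⌊1517236·149/10000⌋=22606; principal=85866-22606=63260; balance=1517236-63260=1453976
2. interest=⌊1453976·149/10000⌋=21664; principal=85866-21664=64202; balance=1453976-64202=1389774
3. interest=⌊1389774·149/10000⌋=20707; principal=85866-20707=65159; balance=1389774-65159=1324615
4. interest=⌊1324615·149/10000⌋=19736; principal=85866-19736=66130; balance=1324615-66130=1258485
5. interest=⌊1258485·149/10000⌋=18751; principal=85866-18751=67115; balance=1258485-67115=1191370
6. interest=⌊1191370·149/10000⌋=17751; principal=85866-17751=68115; balance=1191370-68115=1123255
7. interest=⌊1123255·149/10000⌋=16736; principal=85866-16736=69130; balance=1123255-69130=1054125
8. interest=⌊1054125·149/10000⌋=15706; principal=85866-15706=70160; balance=1054125-70160=983965
9. interest=⌊983965·149/10000⌋=14661; principal=85866-14661=71205; balance=983965-71205=912760
10. interest=⌊912760·149/10000⌋=13600; principal=85866-13600=72266; balance=912760-72266=840494
11. interest=⌊840494·149/10000⌋=12523; principal=85866-12523=73343; balance=840494-73343=767151
12. interest=⌊767151·149/10000⌋=11430; principal=85866-11430=74436; balance=767151-74436=692715
13. interest=⌊692715·149/10000⌋=10321; principal=85866-10321=75545; balance=692715-75545=617170
14. interest=⌊617170·149/10000⌋=9195; principal=85866-9195=76671; balance=617170-76671=540499
15. interest=⌊540499·149/10000⌋=8053; principal=85866-8053=77813; balance=540499-77813=462686
16. interest=⌊462686·149/10000⌋=6894; principal=85866-6894=78972; balance=462686-78972=383714
17. interest=⌊383714·149/10000⌋=5717; principal=85866-5717=80149; balance=383714-80149=303565
18. interest=⌊303565·149/10000⌋=4523; principal=85866-4523=81343; balance=303565-81343=222222
19. interest=⌊222222·149/10000⌋=3311; principal=85866-3311=82555; balance=222222-82555=139667
20. interest=⌊139667·149/10000⌋=2081; principal=85866-2081=83785; balance=139667-83785=55882
21. interest=⌊55882·149/10000⌋=832; principal=min(85866-832,55882)=55882; balance=55882-55882=0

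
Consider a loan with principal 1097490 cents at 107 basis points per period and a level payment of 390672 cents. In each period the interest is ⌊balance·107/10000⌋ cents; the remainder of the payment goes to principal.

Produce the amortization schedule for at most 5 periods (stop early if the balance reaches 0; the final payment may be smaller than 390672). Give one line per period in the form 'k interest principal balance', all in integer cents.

1 11743 378929 718561
2 7688 382984 335577
3 3590 335577 0

1. interest=⌊1097490·107/10000⌋=11743; principal=390672-11743=378929; balance=1097490-378929=718561
2. interest=⌊718561·107/10000⌋=7688; principal=390672-7688=382984; balance=718561-382984=335577
3. interest=⌊335577·107/10000⌋=3590; principal=min(390672-3590,335577)=335577; balance=335577-335577=0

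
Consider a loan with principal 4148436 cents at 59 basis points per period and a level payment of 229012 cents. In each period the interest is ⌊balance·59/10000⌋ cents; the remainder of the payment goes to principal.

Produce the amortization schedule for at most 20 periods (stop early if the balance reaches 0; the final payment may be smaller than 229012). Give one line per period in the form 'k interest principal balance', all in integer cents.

1 24475 204537 3943899
2 23269 205743 3738156
3 22055 206957 3531199
4 20834 208178 3323021
5 19605 209407 3113614
6 18370 210642 2902972
7 17127 211885 2691087
8 15877 213135 2477952
9 14619 214393 2263559
10 13354 215658 2047901
11 12082 216930 1830971
12 10802 218210 1612761
13 9515 219497 1393264
14 8220 220792 1172472
15 6917 222095 950377
16 5607 223405 726972
17 4289 224723 502249
18 2963 226049 276200
19 1629 227383 48817
20 288 48817 0

1. interest=⌊4148436·59/10000⌋=24475; principal=229012-24475=204537; balance=4148436-204537=3943899
2. interest=⌊3943899·59/10000⌋=23269; principal=229012-23269=205743; balance=3943899-205743=3738156
3. interest=⌊3738156·59/10000⌋=22055; principal=229012-22055=206957; balance=3738156-206957=3531199
4. interest=⌊3531199·59/10000⌋=20834; principal=229012-20834=208178; balance=3531199-208178=3323021
5. interest=⌊3323021·59/10000⌋=19605; principal=229012-19605=209407; balance=3323021-209407=3113614
6. interest=⌊3113614·59/10000⌋=18370; principal=229012-18370=210642; balance=3113614-210642=2902972
7. interest=⌊2902972·59/10000⌋=17127; principal=229012-17127=211885; balance=2902972-211885=2691087
8. interest=⌊2691087·59/10000⌋=15877; principal=229012-15877=213135; balance=2691087-213135=2477952
9. interest=⌊2477952·59/10000⌋=14619; principal=229012-14619=214393; balance=2477952-214393=2263559
10. interest=⌊2263559·59/10000⌋=13354; principal=229012-13354=215658; balance=2263559-215658=2047901
11. interest=⌊2047901·59/10000⌋=12082; principal=229012-12082=216930; balance=2047901-216930=1830971
12. interest=⌊1830971·59/10000⌋=10802; principal=229012-10802=218210; balance=1830971-218210=1612761
13. interest=⌊1612761·59/10000⌋=9515; principal=229012-9515=219497; balance=1612761-219497=1393264
14. interest=⌊1393264·59/10000⌋=8220; principal=229012-8220=220792; balance=1393264-220792=1172472
15. interest=⌊1172472·59/10000⌋=6917; principal=229012-6917=222095; balance=1172472-222095=950377
16. interest=⌊950377·59/10000⌋=5607; principal=229012-5607=223405; balance=950377-223405=726972
17. interest=⌊726972·59/10000⌋=4289; principal=229012-4289=224723; balance=726972-224723=502249
18. interest=⌊502249·59/10000⌋=2963; principal=229012-2963=226049; balance=502249-226049=276200
19. interest=⌊276200·59/10000⌋=1629; principal=229012-1629=227383; balance=276200-227383=48817
20. interest=⌊48817·59/10000⌋=288; principal=min(229012-288,48817)=48817; balance=48817-48817=0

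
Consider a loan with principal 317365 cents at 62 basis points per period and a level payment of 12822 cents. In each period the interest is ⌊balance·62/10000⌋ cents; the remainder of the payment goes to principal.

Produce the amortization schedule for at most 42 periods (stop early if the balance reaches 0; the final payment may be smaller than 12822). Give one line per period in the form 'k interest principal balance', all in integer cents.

1. interest=⌊317365·62/10000⌋=1967; principal=12822-1967=10855; balance=317365-10855=306510
2. interest=⌊306510·62/10000⌋=1900; principal=12822-1900=10922; balance=306510-10922=295588
3. interest=⌊295588·62/10000⌋=1832; principal=12822-1832=10990; balance=295588-10990=284598
4. interest=⌊284598·62/10000⌋=1764; principal=12822-1764=11058; balance=284598-11058=273540
5. interest=⌊273540·62/10000⌋=1695; principal=12822-1695=11127; balance=273540-11127=262413
6. interest=⌊262413·62/10000⌋=1626; principal=12822-1626=11196; balance=262413-11196=251217
7. interest=⌊251217·62/10000⌋=1557; principal=12822-1557=11265; balance=251217-11265=239952
8. interest=⌊239952·62/10000⌋=1487; principal=12822-1487=11335; balance=239952-11335=228617
9. interest=⌊228617·62/10000⌋=1417; principal=12822-1417=11405; balance=228617-11405=217212
10. interest=⌊217212·62/10000⌋=1346; principal=12822-1346=11476; balance=217212-11476=205736
11. interest=⌊205736·62/10000⌋=1275; principal=12822-1275=11547; balance=205736-11547=194189
12. interest=⌊194189·62/10000⌋=1203; principal=12822-1203=11619; balance=194189-11619=182570
13. interest=⌊182570·62/10000⌋=1131; principal=12822-1131=11691; balance=182570-11691=170879
14. interest=⌊170879·62/10000⌋=1059; principal=12822-1059=11763; balance=170879-11763=159116
15. interest=⌊159116·62/10000⌋=986; principal=12822-986=11836; balance=159116-11836=147280
16. interest=⌊147280·62/10000⌋=913; principal=12822-913=11909; balance=147280-11909=135371
17. interest=⌊135371·62/10000⌋=839; principal=12822-839=11983; balance=135371-11983=123388
18. interest=⌊123388·62/10000⌋=765; principal=12822-765=12057; balance=123388-12057=111331
19. interest=⌊111331·62/10000⌋=690; principal=12822-690=12132; balance=111331-12132=99199
20. interest=⌊99199·62/10000⌋=615; principal=12822-615=12207; balance=99199-12207=86992
21. interest=⌊86992·62/10000⌋=539; principal=12822-539=12283; balance=86992-12283=74709
22. interest=⌊74709·62/10000⌋=463; principal=12822-463=12359; balance=74709-12359=62350
23. interest=⌊62350·62/10000⌋=386; principal=12822-386=12436; balance=62350-12436=49914
24. interest=⌊49914·62/10000⌋=309; principal=12822-309=12513; balance=49914-12513=37401
25. interest=⌊37401·62/10000⌋=231; principal=12822-231=12591; balance=37401-12591=24810
26. interest=⌊24810·62/10000⌋=153; principal=12822-153=12669; balance=24810-12669=12141
27. interest=⌊12141·62/10000⌋=75; principal=min(12822-75,12141)=12141; balance=12141-12141=0

1 1967 10855 306510
2 1900 10922 295588
3 1832 10990 284598
4 1764 11058 273540
5 1695 11127 262413
6 1626 11196 251217
7 1557 11265 239952
8 1487 11335 228617
9 1417 11405 217212
10 1346 11476 205736
11 1275 11547 194189
12 1203 11619 182570
13 1131 11691 170879
14 1059 11763 159116
15 986 11836 147280
16 913 11909 135371
17 839 11983 123388
18 765 12057 111331
19 690 12132 99199
20 615 12207 86992
21 539 12283 74709
22 463 12359 62350
23 386 12436 49914
24 309 12513 37401
25 231 12591 24810
26 153 12669 12141
27 75 12141 0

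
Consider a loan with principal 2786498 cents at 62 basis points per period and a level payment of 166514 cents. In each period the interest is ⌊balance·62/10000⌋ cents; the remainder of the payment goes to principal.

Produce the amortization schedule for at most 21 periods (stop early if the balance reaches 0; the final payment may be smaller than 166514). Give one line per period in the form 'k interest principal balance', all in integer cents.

1. interest=⌊2786498·62/10000⌋=17276; principal=166514-17276=149238; balance=2786498-149238=2637260
2. interest=⌊2637260·62/10000⌋=16351; principal=166514-16351=150163; balance=2637260-150163=2487097
3. interest=⌊2487097·62/10000⌋=15420; principal=166514-15420=151094; balance=2487097-151094=2336003
4. interest=⌊2336003·62/10000⌋=14483; principal=166514-14483=152031; balance=2336003-152031=2183972
5. interest=⌊2183972·62/10000⌋=13540; principal=166514-13540=152974; balance=2183972-152974=2030998
6. interest=⌊2030998·62/10000⌋=12592; principal=166514-12592=153922; balance=2030998-153922=1877076
7. interest=⌊1877076·62/10000⌋=11637; principal=166514-11637=154877; balance=1877076-154877=1722199
8. interest=⌊1722199·62/10000⌋=10677; principal=166514-10677=155837; balance=1722199-155837=1566362
9. interest=⌊1566362·62/10000⌋=9711; principal=166514-9711=156803; balance=1566362-156803=1409559
10. interest=⌊1409559·62/10000⌋=8739; principal=166514-8739=157775; balance=1409559-157775=1251784
11. interest=⌊1251784·62/10000⌋=7761; principal=166514-7761=158753; balance=1251784-158753=1093031
12. interest=⌊1093031·62/10000⌋=6776; principal=166514-6776=159738; balance=1093031-159738=933293
13. interest=⌊933293·62/10000⌋=5786; principal=166514-5786=160728; balance=933293-160728=772565
14. interest=⌊772565·62/10000⌋=4789; principal=166514-4789=161725; balance=772565-161725=610840
15. interest=⌊610840·62/10000⌋=3787; principal=166514-3787=162727; balance=610840-162727=448113
16. interest=⌊448113·62/10000⌋=2778; principal=166514-2778=163736; balance=448113-163736=284377
17. interest=⌊284377·62/10000⌋=1763; principal=166514-1763=164751; balance=284377-164751=119626
18. interest=⌊119626·62/10000⌋=741; principal=min(166514-741,119626)=119626; balance=119626-119626=0

1 17276 149238 2637260
2 16351 150163 2487097
3 15420 151094 2336003
4 14483 152031 2183972
5 13540 152974 2030998
6 12592 153922 1877076
7 11637 154877 1722199
8 10677 155837 1566362
9 9711 156803 1409559
10 8739 157775 1251784
11 7761 158753 1093031
12 6776 159738 933293
13 5786 160728 772565
14 4789 161725 610840
15 3787 162727 448113
16 2778 163736 284377
17 1763 164751 119626
18 741 119626 0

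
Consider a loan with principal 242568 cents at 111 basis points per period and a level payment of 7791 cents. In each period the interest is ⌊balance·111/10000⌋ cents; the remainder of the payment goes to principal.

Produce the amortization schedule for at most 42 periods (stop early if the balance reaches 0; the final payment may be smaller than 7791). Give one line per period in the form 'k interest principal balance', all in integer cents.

1 2692 5099 237469
2 2635 5156 232313
3 2578 5213 227100
4 2520 5271 221829
5 2462 5329 216500
6 2403 5388 211112
7 2343 5448 205664
8 2282 5509 200155
9 2221 5570 194585
10 2159 5632 188953
11 2097 5694 183259
12 2034 5757 177502
13 1970 5821 171681
14 1905 5886 165795
15 1840 5951 159844
16 1774 6017 153827
17 1707 6084 147743
18 1639 6152 141591
19 1571 6220 135371
20 1502 6289 129082
21 1432 6359 122723
22 1362 6429 116294
23 1290 6501 109793
24 1218 6573 103220
25 1145 6646 96574
26 1071 6720 89854
27 997 6794 83060
28 921 6870 76190
29 845 6946 69244
30 768 7023 62221
31 690 7101 55120
32 611 7180 47940
33 532 7259 40681
34 451 7340 33341
35 370 7421 25920
36 287 7504 18416
37 204 7587 10829
38 120 7671 3158
39 35 3158 0

1. interest=⌊242568·111/10000⌋=2692; principal=7791-2692=5099; balance=242568-5099=237469
2. interest=⌊237469·111/10000⌋=2635; principal=7791-2635=5156; balance=237469-5156=232313
3. interest=⌊232313·111/10000⌋=2578; principal=7791-2578=5213; balance=232313-5213=227100
4. interest=⌊227100·111/10000⌋=2520; principal=7791-2520=5271; balance=227100-5271=221829
5. interest=⌊221829·111/10000⌋=2462; principal=7791-2462=5329; balance=221829-5329=216500
6. interest=⌊216500·111/10000⌋=2403; principal=7791-2403=5388; balance=216500-5388=211112
7. interest=⌊211112·111/10000⌋=2343; principal=7791-2343=5448; balance=211112-5448=205664
8. interest=⌊205664·111/10000⌋=2282; principal=7791-2282=5509; balance=205664-5509=200155
9. interest=⌊200155·111/10000⌋=2221; principal=7791-2221=5570; balance=200155-5570=194585
10. interest=⌊194585·111/10000⌋=2159; principal=7791-2159=5632; balance=194585-5632=188953
11. interest=⌊188953·111/10000⌋=2097; principal=7791-2097=5694; balance=188953-5694=183259
12. interest=⌊183259·111/10000⌋=2034; principal=7791-2034=5757; balance=183259-5757=177502
13. interest=⌊177502·111/10000⌋=1970; principal=7791-1970=5821; balance=177502-5821=171681
14. interest=⌊171681·111/10000⌋=1905; principal=7791-1905=5886; balance=171681-5886=165795
15. interest=⌊165795·111/10000⌋=1840; principal=7791-1840=5951; balance=165795-5951=159844
16. interest=⌊159844·111/10000⌋=1774; principal=7791-1774=6017; balance=159844-6017=153827
17. interest=⌊153827·111/10000⌋=1707; principal=7791-1707=6084; balance=153827-6084=147743
18. interest=⌊147743·111/10000⌋=1639; principal=7791-1639=6152; balance=147743-6152=141591
19. interest=⌊141591·111/10000⌋=1571; principal=7791-1571=6220; balance=141591-6220=135371
20. interest=⌊135371·111/10000⌋=1502; principal=7791-1502=6289; balance=135371-6289=129082
21. interest=⌊129082·111/10000⌋=1432; principal=7791-1432=6359; balance=129082-6359=122723
22. interest=⌊122723·111/10000⌋=1362; principal=7791-1362=6429; balance=122723-6429=116294
23. interest=⌊116294·111/10000⌋=1290; principal=7791-1290=6501; balance=116294-6501=109793
24. interest=⌊109793·111/10000⌋=1218; principal=7791-1218=6573; balance=109793-6573=103220
25. interest=⌊103220·111/10000⌋=1145; principal=7791-1145=6646; balance=103220-6646=96574
26. interest=⌊96574·111/10000⌋=1071; principal=7791-1071=6720; balance=96574-6720=89854
27. interest=⌊89854·111/10000⌋=997; principal=7791-997=6794; balance=89854-6794=83060
28. interest=⌊83060·111/10000⌋=921; principal=7791-921=6870; balance=83060-6870=76190
29. interest=⌊76190·111/10000⌋=845; principal=7791-845=6946; balance=76190-6946=69244
30. interest=⌊69244·111/10000⌋=768; principal=7791-768=7023; balance=69244-7023=62221
31. interest=⌊62221·111/10000⌋=690; principal=7791-690=7101; balance=62221-7101=55120
32. interest=⌊55120·111/10000⌋=611; principal=7791-611=7180; balance=55120-7180=47940
33. interest=⌊47940·111/10000⌋=532; principal=7791-532=7259; balance=47940-7259=40681
34. interest=⌊40681·111/10000⌋=451; principal=7791-451=7340; balance=40681-7340=33341
35. interest=⌊33341·111/10000⌋=370; principal=7791-370=7421; balance=33341-7421=25920
36. interest=⌊25920·111/10000⌋=287; principal=7791-287=7504; balance=25920-7504=18416
37. interest=⌊18416·111/10000⌋=204; principal=7791-204=7587; balance=18416-7587=10829
38. interest=⌊10829·111/10000⌋=120; principal=7791-120=7671; balance=10829-7671=3158
39. interest=⌊3158·111/10000⌋=35; principal=min(7791-35,3158)=3158; balance=3158-3158=0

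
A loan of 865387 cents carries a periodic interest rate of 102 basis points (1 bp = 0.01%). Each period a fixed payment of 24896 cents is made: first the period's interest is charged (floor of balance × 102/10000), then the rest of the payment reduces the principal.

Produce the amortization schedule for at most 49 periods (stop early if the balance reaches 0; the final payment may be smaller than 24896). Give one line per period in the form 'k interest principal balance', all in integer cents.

1. interest=⌊865387·102/10000⌋=8826; principal=24896-8826=16070; balance=865387-16070=849317
2. interest=⌊849317·102/10000⌋=8663; principal=24896-8663=16233; balance=849317-16233=833084
3. interest=⌊833084·102/10000⌋=8497; principal=24896-8497=16399; balance=833084-16399=816685
4. interest=⌊816685·102/10000⌋=8330; principal=24896-8330=16566; balance=816685-16566=800119
5. interest=⌊800119·102/10000⌋=8161; principal=24896-8161=16735; balance=800119-16735=783384
6. interest=⌊783384·102/10000⌋=7990; principal=24896-7990=16906; balance=783384-16906=766478
7. interest=⌊766478·102/10000⌋=7818; principal=24896-7818=17078; balance=766478-17078=749400
8. interest=⌊749400·102/10000⌋=7643; principal=24896-7643=17253; balance=749400-17253=732147
9. interest=⌊732147·102/10000⌋=7467; principal=24896-7467=17429; balance=732147-17429=714718
10. interest=⌊714718·102/10000⌋=7290; principal=24896-7290=17606; balance=714718-17606=697112
11. interest=⌊697112·102/10000⌋=7110; principal=24896-7110=17786; balance=697112-17786=679326
12. interest=⌊679326·102/10000⌋=6929; principal=24896-6929=17967; balance=679326-17967=661359
13. interest=⌊661359·102/10000⌋=6745; principal=24896-6745=18151; balance=661359-18151=643208
14. interest=⌊643208·102/10000⌋=6560; principal=24896-6560=18336; balance=643208-18336=624872
15. interest=⌊624872·102/10000⌋=6373; principal=24896-6373=18523; balance=624872-18523=606349
16. interest=⌊606349·102/10000⌋=6184; principal=24896-6184=18712; balance=606349-18712=587637
17. interest=⌊587637·102/10000⌋=5993; principal=24896-5993=18903; balance=587637-18903=568734
18. interest=⌊568734·102/10000⌋=5801; principal=24896-5801=19095; balance=568734-19095=549639
19. interest=⌊549639·102/10000⌋=5606; principal=24896-5606=19290; balance=549639-19290=530349
20. interest=⌊530349·102/10000⌋=5409; principal=24896-5409=19487; balance=530349-19487=510862
21. interest=⌊510862·102/10000⌋=5210; principal=24896-5210=19686; balance=510862-19686=491176
22. interest=⌊491176·102/10000⌋=5009; principal=24896-5009=19887; balance=491176-19887=471289
23. interest=⌊471289·102/10000⌋=4807; principal=24896-4807=20089; balance=471289-20089=451200
24. interest=⌊451200·102/10000⌋=4602; principal=24896-4602=20294; balance=451200-20294=430906
25. interest=⌊430906·102/10000⌋=4395; principal=24896-4395=20501; balance=430906-20501=410405
26. interest=⌊410405·102/10000⌋=4186; principal=24896-4186=20710; balance=410405-20710=389695
27. interest=⌊389695·102/10000⌋=3974; principal=24896-3974=20922; balance=389695-20922=368773
28. interest=⌊368773·102/10000⌋=3761; principal=24896-3761=21135; balance=368773-21135=347638
29. interest=⌊347638·102/10000⌋=3545; principal=24896-3545=21351; balance=347638-21351=326287
30. interest=⌊326287·102/10000⌋=3328; principal=24896-3328=21568; balance=326287-21568=304719
31. interest=⌊304719·102/10000⌋=3108; principal=24896-3108=21788; balance=304719-21788=282931
32. interest=⌊282931·102/10000⌋=2885; principal=24896-2885=22011; balance=282931-22011=260920
33. interest=⌊260920·102/10000⌋=2661; principal=24896-2661=22235; balance=260920-22235=238685
34. interest=⌊238685·102/10000⌋=2434; principal=24896-2434=22462; balance=238685-22462=216223
35. interest=⌊216223·102/10000⌋=2205; principal=24896-2205=22691; balance=216223-22691=193532
36. interest=⌊193532·102/10000⌋=1974; principal=24896-1974=22922; balance=193532-22922=170610
37. interest=⌊170610·102/10000⌋=1740; principal=24896-1740=23156; balance=170610-23156=147454
38. interest=⌊147454·102/10000⌋=1504; principal=24896-1504=23392; balance=147454-23392=124062
39. interest=⌊124062·102/10000⌋=1265; principal=24896-1265=23631; balance=124062-23631=100431
40. interest=⌊100431·102/10000⌋=1024; principal=24896-1024=23872; balance=100431-23872=76559
41. interest=⌊76559·102/10000⌋=780; principal=24896-780=24116; balance=76559-24116=52443
42. interest=⌊52443·102/10000⌋=534; principal=24896-534=24362; balance=52443-24362=28081
43. interest=⌊28081·102/10000⌋=286; principal=24896-286=24610; balance=28081-24610=3471
44. interest=⌊3471·102/10000⌋=35; principal=min(24896-35,3471)=3471; balance=3471-3471=0

1 8826 16070 849317
2 8663 16233 833084
3 8497 16399 816685
4 8330 16566 800119
5 8161 16735 783384
6 7990 16906 766478
7 7818 17078 749400
8 7643 17253 732147
9 7467 17429 714718
10 7290 17606 697112
11 7110 17786 679326
12 6929 17967 661359
13 6745 18151 643208
14 6560 18336 624872
15 6373 18523 606349
16 6184 18712 587637
17 5993 18903 568734
18 5801 19095 549639
19 5606 19290 530349
20 5409 19487 510862
21 5210 19686 491176
22 5009 19887 471289
23 4807 20089 451200
24 4602 20294 430906
25 4395 20501 410405
26 4186 20710 389695
27 3974 20922 368773
28 3761 21135 347638
29 3545 21351 326287
30 3328 21568 304719
31 3108 21788 282931
32 2885 22011 260920
33 2661 22235 238685
34 2434 22462 216223
35 2205 22691 193532
36 1974 22922 170610
37 1740 23156 147454
38 1504 23392 124062
39 1265 23631 100431
40 1024 23872 76559
41 780 24116 52443
42 534 24362 28081
43 286 24610 3471
44 35 3471 0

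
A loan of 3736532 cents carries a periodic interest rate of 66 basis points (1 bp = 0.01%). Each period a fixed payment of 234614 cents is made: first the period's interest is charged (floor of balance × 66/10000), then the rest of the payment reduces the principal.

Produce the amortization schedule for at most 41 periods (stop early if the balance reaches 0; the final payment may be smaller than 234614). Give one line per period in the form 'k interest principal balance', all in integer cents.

1. interest=⌊3736532·66/10000⌋=24661; principal=234614-24661=209953; balance=3736532-209953=3526579
2. interest=⌊3526579·66/10000⌋=23275; principal=234614-23275=211339; balance=3526579-211339=3315240
3. interest=⌊3315240·66/10000⌋=21880; principal=234614-21880=212734; balance=3315240-212734=3102506
4. interest=⌊3102506·66/10000⌋=20476; principal=234614-20476=214138; balance=3102506-214138=2888368
5. interest=⌊2888368·66/10000⌋=19063; principal=234614-19063=215551; balance=2888368-215551=2672817
6. interest=⌊2672817·66/10000⌋=17640; principal=234614-17640=216974; balance=2672817-216974=2455843
7. interest=⌊2455843·66/10000⌋=16208; principal=234614-16208=218406; balance=2455843-218406=2237437
8. interest=⌊2237437·66/10000⌋=14767; principal=234614-14767=219847; balance=2237437-219847=2017590
9. interest=⌊2017590·66/10000⌋=13316; principal=234614-13316=221298; balance=2017590-221298=1796292
10. interest=⌊1796292·66/10000⌋=11855; principal=234614-11855=222759; balance=1796292-222759=1573533
11. interest=⌊1573533·66/10000⌋=10385; principal=234614-10385=224229; balance=1573533-224229=1349304
12. interest=⌊1349304·66/10000⌋=8905; principal=234614-8905=225709; balance=1349304-225709=1123595
13. interest=⌊1123595·66/10000⌋=7415; principal=234614-7415=227199; balance=1123595-227199=896396
14. interest=⌊896396·66/10000⌋=5916; principal=234614-5916=228698; balance=896396-228698=667698
15. interest=⌊667698·66/10000⌋=4406; principal=234614-4406=230208; balance=667698-230208=437490
16. interest=⌊437490·66/10000⌋=2887; principal=234614-2887=231727; balance=437490-231727=205763
17. interest=⌊205763·66/10000⌋=1358; principal=min(234614-1358,205763)=205763; balance=205763-205763=0

1 24661 209953 3526579
2 23275 211339 3315240
3 21880 212734 3102506
4 20476 214138 2888368
5 19063 215551 2672817
6 17640 216974 2455843
7 16208 218406 2237437
8 14767 219847 2017590
9 13316 221298 1796292
10 11855 222759 1573533
11 10385 224229 1349304
12 8905 225709 1123595
13 7415 227199 896396
14 5916 228698 667698
15 4406 230208 437490
16 2887 231727 205763
17 1358 205763 0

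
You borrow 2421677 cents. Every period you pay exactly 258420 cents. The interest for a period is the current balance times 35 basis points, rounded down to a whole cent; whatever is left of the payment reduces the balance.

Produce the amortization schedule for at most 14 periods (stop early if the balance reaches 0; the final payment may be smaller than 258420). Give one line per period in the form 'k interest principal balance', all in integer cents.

1. interest=⌊2421677·35/10000⌋=8475; principal=258420-8475=249945; balance=2421677-249945=2171732
2. interest=⌊2171732·35/10000⌋=7601; principal=258420-7601=250819; balance=2171732-250819=1920913
3. interest=⌊1920913·35/10000⌋=6723; principal=258420-6723=251697; balance=1920913-251697=1669216
4. interest=⌊1669216·35/10000⌋=5842; principal=258420-5842=252578; balance=1669216-252578=1416638
5. interest=⌊1416638·35/10000⌋=4958; principal=258420-4958=253462; balance=1416638-253462=1163176
6. interest=⌊1163176·35/10000⌋=4071; principal=258420-4071=254349; balance=1163176-254349=908827
7. interest=⌊908827·35/10000⌋=3180; principal=258420-3180=255240; balance=908827-255240=653587
8. interest=⌊653587·35/10000⌋=2287; principal=258420-2287=256133; balance=653587-256133=397454
9. interest=⌊397454·35/10000⌋=1391; principal=258420-1391=257029; balance=397454-257029=140425
10. interest=⌊140425·35/10000⌋=491; principal=min(258420-491,140425)=140425; balance=140425-140425=0

1 8475 249945 2171732
2 7601 250819 1920913
3 6723 251697 1669216
4 5842 252578 1416638
5 4958 253462 1163176
6 4071 254349 908827
7 3180 255240 653587
8 2287 256133 397454
9 1391 257029 140425
10 491 140425 0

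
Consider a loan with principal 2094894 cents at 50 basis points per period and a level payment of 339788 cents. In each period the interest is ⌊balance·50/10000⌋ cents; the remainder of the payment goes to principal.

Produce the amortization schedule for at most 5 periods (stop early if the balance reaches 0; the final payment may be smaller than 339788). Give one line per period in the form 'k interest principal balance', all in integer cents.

1. interest=⌊2094894·50/10000⌋=10474; principal=339788-10474=329314; balance=2094894-329314=1765580
2. interest=⌊1765580·50/10000⌋=8827; principal=339788-8827=330961; balance=1765580-330961=1434619
3. interest=⌊1434619·50/10000⌋=7173; principal=339788-7173=332615; balance=1434619-332615=1102004
4. interest=⌊1102004·50/10000⌋=5510; principal=339788-5510=334278; balance=1102004-334278=767726
5. interest=⌊767726·50/10000⌋=3838; principal=339788-3838=335950; balance=767726-335950=431776

1 10474 329314 1765580
2 8827 330961 1434619
3 7173 332615 1102004
4 5510 334278 767726
5 3838 335950 431776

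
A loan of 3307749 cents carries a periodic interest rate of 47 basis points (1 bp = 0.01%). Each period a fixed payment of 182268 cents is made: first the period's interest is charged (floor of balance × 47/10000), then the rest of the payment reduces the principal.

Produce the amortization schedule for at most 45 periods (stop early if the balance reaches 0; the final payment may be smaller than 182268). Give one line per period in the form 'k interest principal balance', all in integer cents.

1. interest=⌊3307749·47/10000⌋=15546; principal=182268-15546=166722; balance=3307749-166722=3141027
2. interest=⌊3141027·47/10000⌋=14762; principal=182268-14762=167506; balance=3141027-167506=2973521
3. interest=⌊2973521·47/10000⌋=13975; principal=182268-13975=168293; balance=2973521-168293=2805228
4. interest=⌊2805228·47/10000⌋=13184; principal=182268-13184=169084; balance=2805228-169084=2636144
5. interest=⌊2636144·47/10000⌋=12389; principal=182268-12389=169879; balance=2636144-169879=2466265
6. interest=⌊2466265·47/10000⌋=11591; principal=182268-11591=170677; balance=2466265-170677=2295588
7. interest=⌊2295588·47/10000⌋=10789; principal=182268-10789=171479; balance=2295588-171479=2124109
8. interest=⌊2124109·47/10000⌋=9983; principal=182268-9983=172285; balance=2124109-172285=1951824
9. interest=⌊1951824·47/10000⌋=9173; principal=182268-9173=173095; balance=1951824-173095=1778729
10. interest=⌊1778729·47/10000⌋=8360; principal=182268-8360=173908; balance=1778729-173908=1604821
11. interest=⌊1604821·47/10000⌋=7542; principal=182268-7542=174726; balance=1604821-174726=1430095
12. interest=⌊1430095·47/10000⌋=6721; principal=182268-6721=175547; balance=1430095-175547=1254548
13. interest=⌊1254548·47/10000⌋=5896; principal=182268-5896=176372; balance=1254548-176372=1078176
14. interest=⌊1078176·47/10000⌋=5067; principal=182268-5067=177201; balance=1078176-177201=900975
15. interest=⌊900975·47/10000⌋=4234; principal=182268-4234=178034; balance=900975-178034=722941
16. interest=⌊722941·47/10000⌋=3397; principal=182268-3397=178871; balance=722941-178871=544070
17. interest=⌊544070·47/10000⌋=2557; principal=182268-2557=179711; balance=544070-179711=364359
18. interest=⌊364359·47/10000⌋=1712; principal=182268-1712=180556; balance=364359-180556=183803
19. interest=⌊183803·47/10000⌋=863; principal=182268-863=181405; balance=183803-181405=2398
20. interest=⌊2398·47/10000⌋=11; principal=min(182268-11,2398)=2398; balance=2398-2398=0

1 15546 166722 3141027
2 14762 167506 2973521
3 13975 168293 2805228
4 13184 169084 2636144
5 12389 169879 2466265
6 11591 170677 2295588
7 10789 171479 2124109
8 9983 172285 1951824
9 9173 173095 1778729
10 8360 173908 1604821
11 7542 174726 1430095
12 6721 175547 1254548
13 5896 176372 1078176
14 5067 177201 900975
15 4234 178034 722941
16 3397 178871 544070
17 2557 179711 364359
18 1712 180556 183803
19 863 181405 2398
20 11 2398 0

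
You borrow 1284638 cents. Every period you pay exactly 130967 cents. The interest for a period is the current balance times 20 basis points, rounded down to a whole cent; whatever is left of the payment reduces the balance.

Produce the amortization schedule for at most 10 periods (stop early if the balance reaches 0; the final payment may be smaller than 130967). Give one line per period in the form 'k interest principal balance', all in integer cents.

1. interest=⌊1284638·20/10000⌋=2569; principal=130967-2569=128398; balance=1284638-128398=1156240
2. interest=⌊1156240·20/10000⌋=2312; principal=130967-2312=128655; balance=1156240-128655=1027585
3. interest=⌊1027585·20/10000⌋=2055; principal=130967-2055=128912; balance=1027585-128912=898673
4. interest=⌊898673·20/10000⌋=1797; principal=130967-1797=129170; balance=898673-129170=769503
5. interest=⌊769503·20/10000⌋=1539; principal=130967-1539=129428; balance=769503-129428=640075
6. interest=⌊640075·20/10000⌋=1280; principal=130967-1280=129687; balance=640075-129687=510388
7. interest=⌊510388·20/10000⌋=1020; principal=130967-1020=129947; balance=510388-129947=380441
8. interest=⌊380441·20/10000⌋=760; principal=130967-760=130207; balance=380441-130207=250234
9. interest=⌊250234·20/10000⌋=500; principal=130967-500=130467; balance=250234-130467=119767
10. interest=⌊119767·20/10000⌋=239; principal=min(130967-239,119767)=119767; balance=119767-119767=0

1 2569 128398 1156240
2 2312 128655 1027585
3 2055 128912 898673
4 1797 129170 769503
5 1539 129428 640075
6 1280 129687 510388
7 1020 129947 380441
8 760 130207 250234
9 500 130467 119767
10 239 119767 0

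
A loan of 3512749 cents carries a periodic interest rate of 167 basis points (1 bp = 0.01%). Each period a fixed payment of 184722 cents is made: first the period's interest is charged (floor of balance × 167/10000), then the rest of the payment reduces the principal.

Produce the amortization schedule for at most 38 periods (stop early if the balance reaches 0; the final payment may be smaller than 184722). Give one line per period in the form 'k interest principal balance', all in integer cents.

1. interest=⌊3512749·167/10000⌋=58662; principal=184722-58662=126060; balance=3512749-126060=3386689
2. interest=⌊3386689·167/10000⌋=56557; principal=184722-56557=128165; balance=3386689-128165=3258524
3. interest=⌊3258524·167/10000⌋=54417; principal=184722-54417=130305; balance=3258524-130305=3128219
4. interest=⌊3128219·167/10000⌋=52241; principal=184722-52241=132481; balance=3128219-132481=2995738
5. interest=⌊2995738·167/10000⌋=50028; principal=184722-50028=134694; balance=2995738-134694=2861044
6. interest=⌊2861044·167/10000⌋=47779; principal=184722-47779=136943; balance=2861044-136943=2724101
7. interest=⌊2724101·167/10000⌋=45492; principal=184722-45492=139230; balance=2724101-139230=2584871
8. interest=⌊2584871·167/10000⌋=43167; principal=184722-43167=141555; balance=2584871-141555=2443316
9. interest=⌊2443316·167/10000⌋=40803; principal=184722-40803=143919; balance=2443316-143919=2299397
10. interest=⌊2299397·167/10000⌋=38399; principal=184722-38399=146323; balance=2299397-146323=2153074
11. interest=⌊2153074·167/10000⌋=35956; principal=184722-35956=148766; balance=2153074-148766=2004308
12. interest=⌊2004308·167/10000⌋=33471; principal=184722-33471=151251; balance=2004308-151251=1853057
13. interest=⌊1853057·167/10000⌋=30946; principal=184722-30946=153776; balance=1853057-153776=1699281
14. interest=⌊1699281·167/10000⌋=28377; principal=184722-28377=156345; balance=1699281-156345=1542936
15. interest=⌊1542936·167/10000⌋=25767; principal=184722-25767=158955; balance=1542936-158955=1383981
16. interest=⌊1383981·167/10000⌋=23112; principal=184722-23112=161610; balance=1383981-161610=1222371
17. interest=⌊1222371·167/10000⌋=20413; principal=184722-20413=164309; balance=1222371-164309=1058062
18. interest=⌊1058062·167/10000⌋=17669; principal=184722-17669=167053; balance=1058062-167053=891009
19. interest=⌊891009·167/10000⌋=14879; principal=184722-14879=169843; balance=891009-169843=721166
20. interest=⌊721166·167/10000⌋=12043; principal=184722-12043=172679; balance=721166-172679=548487
21. interest=⌊548487·167/10000⌋=9159; principal=184722-9159=175563; balance=548487-175563=372924
22. interest=⌊372924·167/10000⌋=6227; principal=184722-6227=178495; balance=372924-178495=194429
23. interest=⌊194429·167/10000⌋=3246; principal=184722-3246=181476; balance=194429-181476=12953
24. interest=⌊12953·167/10000⌋=216; principal=min(184722-216,12953)=12953; balance=12953-12953=0

1 58662 126060 3386689
2 56557 128165 3258524
3 54417 130305 3128219
4 52241 132481 2995738
5 50028 134694 2861044
6 47779 136943 2724101
7 45492 139230 2584871
8 43167 141555 2443316
9 40803 143919 2299397
10 38399 146323 2153074
11 35956 148766 2004308
12 33471 151251 1853057
13 30946 153776 1699281
14 28377 156345 1542936
15 25767 158955 1383981
16 23112 161610 1222371
17 20413 164309 1058062
18 17669 167053 891009
19 14879 169843 721166
20 12043 172679 548487
21 9159 175563 372924
22 6227 178495 194429
23 3246 181476 12953
24 216 12953 0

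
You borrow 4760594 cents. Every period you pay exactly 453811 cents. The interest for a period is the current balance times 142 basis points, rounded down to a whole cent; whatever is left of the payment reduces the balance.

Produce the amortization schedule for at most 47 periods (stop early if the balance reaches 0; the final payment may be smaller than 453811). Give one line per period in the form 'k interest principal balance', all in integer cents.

1. interest=⌊4760594·142/10000⌋=67600; principal=453811-67600=386211; balance=4760594-386211=4374383
2. interest=⌊4374383·142/10000⌋=62116; principal=453811-62116=391695; balance=4374383-391695=3982688
3. interest=⌊3982688·142/10000⌋=56554; principal=453811-56554=397257; balance=3982688-397257=3585431
4. interest=⌊3585431·142/10000⌋=50913; principal=453811-50913=402898; balance=3585431-402898=3182533
5. interest=⌊3182533·142/10000⌋=45191; principal=453811-45191=408620; balance=3182533-408620=2773913
6. interest=⌊2773913·142/10000⌋=39389; principal=453811-39389=414422; balance=2773913-414422=2359491
7. interest=⌊2359491·142/10000⌋=33504; principal=453811-33504=420307; balance=2359491-420307=1939184
8. interest=⌊1939184·142/10000⌋=27536; principal=453811-27536=426275; balance=1939184-426275=1512909
9. interest=⌊1512909·142/10000⌋=21483; principal=453811-21483=432328; balance=1512909-432328=1080581
10. interest=⌊1080581·142/10000⌋=15344; principal=453811-15344=438467; balance=1080581-438467=642114
11. interest=⌊642114·142/10000⌋=9118; principal=453811-9118=444693; balance=642114-444693=197421
12. interest=⌊197421·142/10000⌋=2803; principal=min(453811-2803,197421)=197421; balance=197421-197421=0

1 67600 386211 4374383
2 62116 391695 3982688
3 56554 397257 3585431
4 50913 402898 3182533
5 45191 408620 2773913
6 39389 414422 2359491
7 33504 420307 1939184
8 27536 426275 1512909
9 21483 432328 1080581
10 15344 438467 642114
11 9118 444693 197421
12 2803 197421 0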